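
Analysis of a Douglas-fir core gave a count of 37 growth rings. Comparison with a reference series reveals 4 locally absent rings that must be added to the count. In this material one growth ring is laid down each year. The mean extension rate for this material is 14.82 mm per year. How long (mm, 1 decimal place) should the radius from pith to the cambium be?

Correcting the raw count gives 37 + 4 = 41 true growth rings.
41 years at 14.82 mm/year gives 14.82 × 41 = 607.6 mm.

607.6 mm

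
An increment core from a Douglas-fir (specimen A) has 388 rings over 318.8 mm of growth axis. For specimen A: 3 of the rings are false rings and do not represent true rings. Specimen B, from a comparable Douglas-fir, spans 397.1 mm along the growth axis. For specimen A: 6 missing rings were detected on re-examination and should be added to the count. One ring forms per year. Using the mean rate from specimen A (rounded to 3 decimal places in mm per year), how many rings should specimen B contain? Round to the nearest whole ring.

Specimen A: correcting the raw count gives 388 − 3 + 6 = 391 true rings.
A: 318.8 mm over 391 years gives 318.8 / 391 ≈ 0.815 mm/year.
Specimen B: 397.1 mm / 0.815 mm per year = 487.24 years ≈ 487 rings.

487 rings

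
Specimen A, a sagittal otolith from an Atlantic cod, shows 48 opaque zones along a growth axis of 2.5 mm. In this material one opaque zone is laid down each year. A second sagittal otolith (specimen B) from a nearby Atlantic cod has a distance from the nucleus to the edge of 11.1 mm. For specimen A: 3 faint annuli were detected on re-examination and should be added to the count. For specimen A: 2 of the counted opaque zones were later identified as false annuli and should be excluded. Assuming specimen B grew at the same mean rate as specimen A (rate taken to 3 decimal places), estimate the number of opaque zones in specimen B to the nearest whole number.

Specimen A: correcting the raw count gives 48 − 2 + 3 = 49 true opaque zones.
A: 2.5 mm over 49 years gives 2.5 / 49 ≈ 0.051 mm/year.
Specimen B: 11.1 mm / 0.051 mm per year = 217.65 years ≈ 218 opaque zones.

218 opaque zones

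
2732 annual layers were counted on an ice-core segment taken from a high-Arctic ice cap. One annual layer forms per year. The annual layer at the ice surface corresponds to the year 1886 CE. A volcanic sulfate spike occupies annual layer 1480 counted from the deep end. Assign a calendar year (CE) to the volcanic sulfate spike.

634 CE

The volcanic sulfate spike sits at annual layer 1480 from the deep end, so 2732 − 1480 = 1252 annual layers formed after it.
The annual layer at the ice surface is 1886 CE, so the volcanic sulfate spike dates to 1886 − 1252 = 634 CE.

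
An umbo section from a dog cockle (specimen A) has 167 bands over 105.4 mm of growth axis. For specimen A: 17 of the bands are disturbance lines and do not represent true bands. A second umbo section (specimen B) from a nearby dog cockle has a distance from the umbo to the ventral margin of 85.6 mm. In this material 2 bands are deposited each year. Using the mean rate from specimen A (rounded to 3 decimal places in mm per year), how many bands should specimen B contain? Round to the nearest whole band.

Specimen A: true band count = 167 − 17 = 150.
Specimen A: 150 bands at 2 per year is 150 / 2 = 75 years.
A: 105.4 mm over 75 years gives 105.4 / 75 ≈ 1.405 mm/yr.
B spans 85.6 / 1.405 = 60.93 years; at 2 bands per year that is 60.93 × 2 ≈ 122 bands.

122 bands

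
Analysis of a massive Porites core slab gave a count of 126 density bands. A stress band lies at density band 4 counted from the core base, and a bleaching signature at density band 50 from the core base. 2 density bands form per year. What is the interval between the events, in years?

23 years

Separation: 50 − 4 = 46 density bands.
46 density bands at 2 per year is 46 / 2 = 23 years.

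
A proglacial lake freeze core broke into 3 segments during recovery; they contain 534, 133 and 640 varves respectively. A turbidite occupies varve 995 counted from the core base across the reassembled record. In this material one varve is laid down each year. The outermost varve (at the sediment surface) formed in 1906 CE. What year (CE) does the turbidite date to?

Total varves = 534 + 133 + 640 = 1307.
The turbidite sits at varve 995 from the core base, so 1307 − 995 = 312 varves formed after it.
Counting back 312 years from 1906 CE places the turbidite in 1906 − 312 = 1594 CE.

1594 CE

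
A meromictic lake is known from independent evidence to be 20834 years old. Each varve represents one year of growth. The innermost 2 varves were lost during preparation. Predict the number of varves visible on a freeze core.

At one varve per year, 20834 years correspond to 20834 varves.
Less the 2 uncaptured varves: 20834 − 2 = 20832.

20832 varves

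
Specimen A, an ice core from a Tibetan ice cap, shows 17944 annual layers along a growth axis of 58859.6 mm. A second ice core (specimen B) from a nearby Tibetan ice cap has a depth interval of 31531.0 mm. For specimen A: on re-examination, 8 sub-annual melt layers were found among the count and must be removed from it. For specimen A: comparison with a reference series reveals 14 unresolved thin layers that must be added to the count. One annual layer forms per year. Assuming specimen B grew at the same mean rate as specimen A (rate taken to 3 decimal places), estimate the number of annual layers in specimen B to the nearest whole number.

9616 annual layers

Specimen A: adjusted count: 17944 − 8 + 14 = 17950 annual layers.
A: Extension rate ≈ 58859.6 / 17950 = 3.279 mm/yr.
B spans 31531.0 / 3.279 = 9616.04 years ≈ 9616 annual layers.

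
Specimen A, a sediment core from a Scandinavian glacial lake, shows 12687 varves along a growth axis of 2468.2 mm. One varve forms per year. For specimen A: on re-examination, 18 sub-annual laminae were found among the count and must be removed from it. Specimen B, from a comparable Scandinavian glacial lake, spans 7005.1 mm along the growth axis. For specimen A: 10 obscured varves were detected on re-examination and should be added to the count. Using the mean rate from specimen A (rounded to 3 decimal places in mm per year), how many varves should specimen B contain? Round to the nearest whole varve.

Specimen A: adjusted count: 12687 − 18 + 10 = 12679 varves.
A: Mean rate = 2468.2 mm / 12679 years ≈ 0.195 mm per year.
For B, 7005.1 / 0.195 = 35923.59 years ≈ 35924 varves.

35924 varves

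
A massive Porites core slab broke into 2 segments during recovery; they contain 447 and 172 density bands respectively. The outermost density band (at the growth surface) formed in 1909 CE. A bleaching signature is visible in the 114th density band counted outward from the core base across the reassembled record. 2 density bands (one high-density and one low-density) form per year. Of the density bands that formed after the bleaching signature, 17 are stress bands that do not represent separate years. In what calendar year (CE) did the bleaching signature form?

Total density bands = 447 + 172 = 619.
Between density band 114 and the growth surface there are 619 − 114 = 505 density bands.
505 − 17 false = 488 true density bands after the bleaching signature.
488 density bands at 2 per year is 488 / 2 = 244 years.
Counting back 244 years from 1909 CE places the bleaching signature in 1909 − 244 = 1665 CE.

1665 CE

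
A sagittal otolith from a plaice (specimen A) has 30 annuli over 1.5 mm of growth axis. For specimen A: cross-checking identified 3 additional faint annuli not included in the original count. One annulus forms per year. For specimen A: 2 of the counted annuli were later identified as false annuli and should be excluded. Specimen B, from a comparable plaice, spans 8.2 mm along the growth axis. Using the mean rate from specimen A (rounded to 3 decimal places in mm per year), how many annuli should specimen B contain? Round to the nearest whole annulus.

171 annuli

Specimen A: adjusted count: 30 − 2 + 3 = 31 annuli.
A: 1.5 mm over 31 years gives 1.5 / 31 ≈ 0.048 mm/year.
B spans 8.2 / 0.048 = 170.83 years ≈ 171 annuli.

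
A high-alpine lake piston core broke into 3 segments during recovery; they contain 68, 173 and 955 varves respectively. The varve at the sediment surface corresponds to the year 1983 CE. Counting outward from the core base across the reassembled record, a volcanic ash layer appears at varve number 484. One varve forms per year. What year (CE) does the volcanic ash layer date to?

Total varves = 68 + 173 + 955 = 1196.
1196 − 484 = 712 varves lie beyond the volcanic ash layer toward the sediment surface.
1983 − 712 = 1271 CE.

1271 CE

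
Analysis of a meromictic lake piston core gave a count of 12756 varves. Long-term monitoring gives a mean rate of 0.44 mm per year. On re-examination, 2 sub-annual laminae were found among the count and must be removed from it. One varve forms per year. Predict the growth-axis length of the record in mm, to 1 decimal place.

5611.8 mm

Correcting the raw count gives 12756 − 2 = 12754 true varves.
Predicted length = 0.44 mm/year × 12754 years = 5611.8 mm.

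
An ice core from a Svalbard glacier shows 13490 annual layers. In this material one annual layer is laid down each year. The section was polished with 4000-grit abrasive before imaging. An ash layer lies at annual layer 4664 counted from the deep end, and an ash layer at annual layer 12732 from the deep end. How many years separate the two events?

Separation: 12732 − 4664 = 8068 annual layers.
At one annual layer per year, 8068 years elapsed between them.

8068 years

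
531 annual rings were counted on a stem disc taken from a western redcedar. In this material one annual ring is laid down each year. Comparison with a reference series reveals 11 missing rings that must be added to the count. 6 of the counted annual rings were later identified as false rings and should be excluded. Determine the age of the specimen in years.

True annual ring count = 531 − 6 + 11 = 536.
With a one-to-one annual ring periodicity this is 536 years.

536 years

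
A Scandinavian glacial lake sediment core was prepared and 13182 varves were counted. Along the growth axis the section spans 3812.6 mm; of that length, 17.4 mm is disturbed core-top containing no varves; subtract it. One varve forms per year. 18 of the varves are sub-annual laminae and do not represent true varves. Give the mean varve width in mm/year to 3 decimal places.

True varve count = 13182 − 18 = 13164.
Removing the 17.4 mm offcut leaves 3812.6 − 17.4 = 3795.2 mm.
Extension rate ≈ 3795.2 / 13164 = 0.288 mm/year.

0.288 mm/year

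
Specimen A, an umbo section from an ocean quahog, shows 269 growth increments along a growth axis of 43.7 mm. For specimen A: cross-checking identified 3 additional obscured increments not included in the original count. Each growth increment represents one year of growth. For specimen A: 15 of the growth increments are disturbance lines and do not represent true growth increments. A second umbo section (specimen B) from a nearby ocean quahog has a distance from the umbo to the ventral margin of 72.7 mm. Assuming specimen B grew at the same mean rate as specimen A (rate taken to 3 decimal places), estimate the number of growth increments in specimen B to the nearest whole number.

428 growth increments

Specimen A: true growth increment count = 269 − 15 + 3 = 257.
A: Mean rate = 43.7 mm / 257 years ≈ 0.170 mm per year.
Specimen B: 72.7 mm / 0.170 mm per year = 427.65 years ≈ 428 growth increments.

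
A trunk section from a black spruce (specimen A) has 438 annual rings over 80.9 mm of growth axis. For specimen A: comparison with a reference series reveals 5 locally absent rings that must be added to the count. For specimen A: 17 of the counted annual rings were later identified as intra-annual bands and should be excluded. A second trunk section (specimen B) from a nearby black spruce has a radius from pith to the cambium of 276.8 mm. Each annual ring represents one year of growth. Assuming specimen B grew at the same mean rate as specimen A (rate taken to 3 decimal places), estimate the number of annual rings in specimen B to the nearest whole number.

1457 annual rings

Specimen A: correcting the raw count gives 438 − 17 + 5 = 426 true annual rings.
A: Extension rate ≈ 80.9 / 426 = 0.190 mm/yr.
Specimen B: 276.8 mm / 0.190 mm per year = 1456.84 years ≈ 1457 annual rings.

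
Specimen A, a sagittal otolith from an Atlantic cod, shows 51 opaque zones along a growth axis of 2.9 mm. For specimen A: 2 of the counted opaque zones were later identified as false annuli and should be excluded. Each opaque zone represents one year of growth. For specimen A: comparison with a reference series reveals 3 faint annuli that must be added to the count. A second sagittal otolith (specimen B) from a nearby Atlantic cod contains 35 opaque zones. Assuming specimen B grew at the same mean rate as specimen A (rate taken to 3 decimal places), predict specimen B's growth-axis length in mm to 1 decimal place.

Specimen A: adjusted count: 51 − 2 + 3 = 52 opaque zones.
A: Extension rate ≈ 2.9 / 52 = 0.056 mm per year.
For B, 0.056 mm/year × 35 years = 2.0 mm.

2.0 mm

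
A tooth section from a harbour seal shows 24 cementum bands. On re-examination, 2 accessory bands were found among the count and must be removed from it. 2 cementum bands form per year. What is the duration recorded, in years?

11 years

Correcting the raw count gives 24 − 2 = 22 true cementum bands.
With 2 cementum bands per year, 22 / 2 = 11 years.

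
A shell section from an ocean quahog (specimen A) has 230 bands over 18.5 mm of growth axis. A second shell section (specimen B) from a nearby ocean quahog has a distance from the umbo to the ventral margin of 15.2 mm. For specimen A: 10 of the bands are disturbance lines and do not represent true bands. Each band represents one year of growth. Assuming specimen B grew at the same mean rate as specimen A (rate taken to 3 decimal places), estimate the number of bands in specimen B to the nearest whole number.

Specimen A: adjusted count: 230 − 10 = 220 bands.
A: 18.5 mm over 220 years gives 18.5 / 220 ≈ 0.084 mm/yr.
Specimen B: 15.2 mm / 0.084 mm per year = 180.95 years ≈ 181 bands.

181 bands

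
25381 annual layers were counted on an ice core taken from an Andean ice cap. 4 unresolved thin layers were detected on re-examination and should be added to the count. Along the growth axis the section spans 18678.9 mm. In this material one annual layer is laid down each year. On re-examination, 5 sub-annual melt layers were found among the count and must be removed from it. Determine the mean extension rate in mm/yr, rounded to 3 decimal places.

Adjusted count: 25381 − 5 + 4 = 25380 annual layers.
18678.9 mm over 25380 years gives 18678.9 / 25380 ≈ 0.736 mm/yr.

0.736 mm/yr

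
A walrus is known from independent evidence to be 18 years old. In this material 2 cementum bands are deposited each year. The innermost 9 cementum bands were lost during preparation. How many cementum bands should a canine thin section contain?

18 years at 2 cementum bands per year gives 18 × 2 = 36 cementum bands.
Subtracting the 9 cementum bands not captured gives 36 − 9 = 27 cementum bands in the record.

27 cementum bands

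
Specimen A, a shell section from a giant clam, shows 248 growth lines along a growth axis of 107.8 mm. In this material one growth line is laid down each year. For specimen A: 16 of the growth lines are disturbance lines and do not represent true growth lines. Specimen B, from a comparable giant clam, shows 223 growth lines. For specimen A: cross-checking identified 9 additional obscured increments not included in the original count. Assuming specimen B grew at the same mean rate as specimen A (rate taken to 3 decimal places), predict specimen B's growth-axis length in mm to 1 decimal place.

Specimen A: after corrections the count is 248 − 16 + 9 = 241 growth lines.
A: Extension rate ≈ 107.8 / 241 = 0.447 mm/yr.
B's length ≈ 0.447 × 223 = 99.7 mm.

99.7 mm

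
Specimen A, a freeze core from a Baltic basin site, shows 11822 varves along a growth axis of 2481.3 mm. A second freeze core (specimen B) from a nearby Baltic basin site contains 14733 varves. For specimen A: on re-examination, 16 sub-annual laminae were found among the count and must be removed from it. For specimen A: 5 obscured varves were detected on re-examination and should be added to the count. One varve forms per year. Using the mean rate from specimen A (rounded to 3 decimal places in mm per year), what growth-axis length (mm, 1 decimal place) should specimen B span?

3093.9 mm

Specimen A: adjusted count: 11822 − 16 + 5 = 11811 varves.
A: Mean rate = 2481.3 mm / 11811 years ≈ 0.210 mm/year.
B's length ≈ 0.210 × 14733 = 3093.9 mm.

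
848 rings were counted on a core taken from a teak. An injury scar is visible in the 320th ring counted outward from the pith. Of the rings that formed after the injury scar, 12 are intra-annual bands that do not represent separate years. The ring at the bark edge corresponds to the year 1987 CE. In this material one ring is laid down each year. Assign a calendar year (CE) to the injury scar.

1471 CE

848 − 320 = 528 rings lie beyond the injury scar toward the bark edge.
528 − 12 false = 516 true rings after the injury scar.
The ring at the bark edge is 1987 CE, so the injury scar dates to 1987 − 516 = 1471 CE.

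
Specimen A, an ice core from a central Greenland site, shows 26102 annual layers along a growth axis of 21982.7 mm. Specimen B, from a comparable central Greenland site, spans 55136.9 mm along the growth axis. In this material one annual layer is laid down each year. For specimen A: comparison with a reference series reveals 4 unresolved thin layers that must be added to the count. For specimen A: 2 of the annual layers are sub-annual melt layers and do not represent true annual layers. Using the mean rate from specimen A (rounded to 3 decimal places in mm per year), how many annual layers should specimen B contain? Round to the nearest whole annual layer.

65483 annual layers

Specimen A: true annual layer count = 26102 − 2 + 4 = 26104.
A: 21982.7 mm over 26104 years gives 21982.7 / 26104 ≈ 0.842 mm/yr.
Specimen B: 55136.9 mm / 0.842 mm per year = 65483.25 years ≈ 65483 annual layers.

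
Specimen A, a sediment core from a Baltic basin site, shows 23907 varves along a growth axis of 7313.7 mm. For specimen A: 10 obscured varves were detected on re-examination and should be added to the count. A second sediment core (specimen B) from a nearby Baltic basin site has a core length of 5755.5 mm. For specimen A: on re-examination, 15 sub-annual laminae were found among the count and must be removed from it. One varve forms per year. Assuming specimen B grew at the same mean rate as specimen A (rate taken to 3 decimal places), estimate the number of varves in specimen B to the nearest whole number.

Specimen A: adjusted count: 23907 − 15 + 10 = 23902 varves.
A: 7313.7 mm over 23902 years gives 7313.7 / 23902 ≈ 0.306 mm/year.
B spans 5755.5 / 0.306 = 18808.82 years ≈ 18809 varves.

18809 varves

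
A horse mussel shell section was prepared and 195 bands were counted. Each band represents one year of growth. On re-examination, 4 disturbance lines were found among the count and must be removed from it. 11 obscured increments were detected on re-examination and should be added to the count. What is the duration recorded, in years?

202 years

Correcting the raw count gives 195 − 4 + 11 = 202 true bands.
One band per year makes the duration 202 years.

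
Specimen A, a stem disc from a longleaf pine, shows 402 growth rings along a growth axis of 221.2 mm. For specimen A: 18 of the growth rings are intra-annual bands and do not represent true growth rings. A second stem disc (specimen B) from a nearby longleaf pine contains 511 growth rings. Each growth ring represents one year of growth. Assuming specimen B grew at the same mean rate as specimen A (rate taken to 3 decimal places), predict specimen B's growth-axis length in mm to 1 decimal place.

Specimen A: true growth ring count = 402 − 18 = 384.
A: Extension rate ≈ 221.2 / 384 = 0.576 mm/year.
For B, 0.576 mm/year × 511 years = 294.3 mm.

294.3 mm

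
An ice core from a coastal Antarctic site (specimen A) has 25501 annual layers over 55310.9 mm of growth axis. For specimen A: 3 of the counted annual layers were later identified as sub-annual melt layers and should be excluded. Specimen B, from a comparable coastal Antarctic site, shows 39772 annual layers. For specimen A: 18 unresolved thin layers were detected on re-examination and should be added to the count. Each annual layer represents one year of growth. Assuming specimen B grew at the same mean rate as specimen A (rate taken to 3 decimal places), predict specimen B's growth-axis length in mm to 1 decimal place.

86225.7 mm

Specimen A: correcting the raw count gives 25501 − 3 + 18 = 25516 true annual layers.
A: Mean rate = 55310.9 mm / 25516 years ≈ 2.168 mm per year.
B's length ≈ 2.168 × 39772 = 86225.7 mm.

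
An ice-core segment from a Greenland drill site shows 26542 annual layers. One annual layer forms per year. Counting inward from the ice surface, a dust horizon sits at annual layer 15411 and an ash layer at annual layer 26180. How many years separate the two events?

Separation: 26180 − 15411 = 10769 annual layers.
That is 10769 years at one annual layer per year.

10769 years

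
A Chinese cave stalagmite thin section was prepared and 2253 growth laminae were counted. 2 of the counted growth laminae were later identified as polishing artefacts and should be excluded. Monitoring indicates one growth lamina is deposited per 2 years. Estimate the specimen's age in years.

4502 yr

True growth lamina count = 2253 − 2 = 2251.
Multiplying by 2 years per growth lamina: 2251 × 2 = 4502 years.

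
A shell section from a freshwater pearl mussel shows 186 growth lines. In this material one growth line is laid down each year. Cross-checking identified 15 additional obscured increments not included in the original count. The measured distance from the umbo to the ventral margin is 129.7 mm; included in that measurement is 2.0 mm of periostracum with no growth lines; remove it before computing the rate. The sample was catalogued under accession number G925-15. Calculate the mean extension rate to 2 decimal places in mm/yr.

0.64 mm/yr

Adjusted count: 186 + 15 = 201 growth lines.
Removing the 2.0 mm offcut leaves 129.7 − 2.0 = 127.7 mm.
Mean rate = 127.7 mm / 201 years ≈ 0.64 mm/yr.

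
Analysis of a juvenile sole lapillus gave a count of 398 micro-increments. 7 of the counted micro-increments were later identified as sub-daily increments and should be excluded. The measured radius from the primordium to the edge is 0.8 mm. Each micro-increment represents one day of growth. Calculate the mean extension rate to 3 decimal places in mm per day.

After corrections the count is 398 − 7 = 391 micro-increments.
Mean rate = 0.8 mm / 391 days ≈ 0.002 mm per day.

0.002 mm per day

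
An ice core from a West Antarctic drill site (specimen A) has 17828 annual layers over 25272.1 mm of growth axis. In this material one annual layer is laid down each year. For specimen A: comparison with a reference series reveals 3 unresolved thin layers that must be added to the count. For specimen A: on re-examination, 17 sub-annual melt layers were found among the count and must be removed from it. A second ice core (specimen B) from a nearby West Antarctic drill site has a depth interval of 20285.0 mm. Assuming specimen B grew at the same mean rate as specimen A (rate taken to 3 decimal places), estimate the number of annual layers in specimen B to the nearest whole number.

14295 annual layers

Specimen A: after corrections the count is 17828 − 17 + 3 = 17814 annual layers.
A: 25272.1 mm over 17814 years gives 25272.1 / 17814 ≈ 1.419 mm/yr.
For B, 20285.0 / 1.419 = 14295.28 years ≈ 14295 annual layers.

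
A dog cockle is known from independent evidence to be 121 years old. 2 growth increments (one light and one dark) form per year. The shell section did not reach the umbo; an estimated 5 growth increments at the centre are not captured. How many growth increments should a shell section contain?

237 growth increments

121 years at 2 growth increments per year gives 121 × 2 = 242 growth increments.
Subtracting the 5 growth increments not captured gives 242 − 5 = 237 growth increments in the record.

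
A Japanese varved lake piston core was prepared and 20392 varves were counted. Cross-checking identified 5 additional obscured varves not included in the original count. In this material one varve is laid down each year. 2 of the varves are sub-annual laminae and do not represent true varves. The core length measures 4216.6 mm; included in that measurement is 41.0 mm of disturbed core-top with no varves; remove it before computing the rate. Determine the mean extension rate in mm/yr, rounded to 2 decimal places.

True varve count = 20392 − 2 + 5 = 20395.
The growth record spans 4216.6 − 41.0 = 4175.6 mm.
4175.6 mm over 20395 years gives 4175.6 / 20395 ≈ 0.20 mm/yr.

0.20 mm/yr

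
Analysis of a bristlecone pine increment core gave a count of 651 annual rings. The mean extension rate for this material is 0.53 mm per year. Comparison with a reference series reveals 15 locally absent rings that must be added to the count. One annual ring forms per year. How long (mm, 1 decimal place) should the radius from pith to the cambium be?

Correcting the raw count gives 651 + 15 = 666 true annual rings.
Length ≈ 0.53 × 666 = 353.0 mm.

353.0 mm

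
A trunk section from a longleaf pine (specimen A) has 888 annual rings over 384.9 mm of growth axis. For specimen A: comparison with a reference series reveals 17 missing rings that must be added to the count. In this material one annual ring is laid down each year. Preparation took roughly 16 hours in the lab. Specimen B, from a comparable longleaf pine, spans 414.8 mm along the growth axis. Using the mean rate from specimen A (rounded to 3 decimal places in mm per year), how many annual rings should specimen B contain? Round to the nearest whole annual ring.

Specimen A: adjusted count: 888 + 17 = 905 annual rings.
A: Mean rate = 384.9 mm / 905 years ≈ 0.425 mm per year.
Specimen B: 414.8 mm / 0.425 mm per year = 976.00 years ≈ 976 annual rings.

976 annual rings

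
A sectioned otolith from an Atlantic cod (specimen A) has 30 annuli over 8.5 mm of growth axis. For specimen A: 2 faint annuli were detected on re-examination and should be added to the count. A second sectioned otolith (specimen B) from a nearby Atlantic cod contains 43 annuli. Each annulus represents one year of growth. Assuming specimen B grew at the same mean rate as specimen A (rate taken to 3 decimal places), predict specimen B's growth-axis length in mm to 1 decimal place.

11.4 mm

Specimen A: correcting the raw count gives 30 + 2 = 32 true annuli.
A: 8.5 mm over 32 years gives 8.5 / 32 ≈ 0.266 mm per year.
For B, 0.266 mm/year × 43 years = 11.4 mm.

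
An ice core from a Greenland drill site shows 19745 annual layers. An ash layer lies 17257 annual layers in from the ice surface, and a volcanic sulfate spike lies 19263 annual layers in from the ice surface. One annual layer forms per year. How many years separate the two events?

19263 − 17257 = 2006 annual layers lie between the two events.
One annual layer per year makes the interval 2006 years.

2006 yr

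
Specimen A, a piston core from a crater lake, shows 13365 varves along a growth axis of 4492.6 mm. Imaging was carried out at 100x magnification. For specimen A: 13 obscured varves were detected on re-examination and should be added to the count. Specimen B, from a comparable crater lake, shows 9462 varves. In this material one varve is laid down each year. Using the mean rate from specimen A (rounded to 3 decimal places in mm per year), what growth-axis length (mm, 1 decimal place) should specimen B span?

Specimen A: after corrections the count is 13365 + 13 = 13378 varves.
A: 4492.6 mm over 13378 years gives 4492.6 / 13378 ≈ 0.336 mm/year.
B's length ≈ 0.336 × 9462 = 3179.2 mm.

3179.2 mm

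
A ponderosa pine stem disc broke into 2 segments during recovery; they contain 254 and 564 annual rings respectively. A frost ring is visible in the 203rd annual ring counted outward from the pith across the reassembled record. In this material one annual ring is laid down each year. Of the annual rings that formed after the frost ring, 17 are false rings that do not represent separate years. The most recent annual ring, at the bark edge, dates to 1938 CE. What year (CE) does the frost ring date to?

1340 CE

Total annual rings = 254 + 564 = 818.
818 − 203 = 615 annual rings lie beyond the frost ring toward the bark edge.
Removing the 17 false annual rings leaves 615 − 17 = 598 true annual rings beyond the frost ring.
1938 − 598 = 1340 CE.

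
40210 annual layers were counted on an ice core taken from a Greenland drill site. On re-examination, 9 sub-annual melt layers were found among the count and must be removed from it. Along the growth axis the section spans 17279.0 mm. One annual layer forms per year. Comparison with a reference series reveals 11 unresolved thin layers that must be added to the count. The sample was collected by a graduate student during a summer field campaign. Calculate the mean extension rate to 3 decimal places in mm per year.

Correcting the raw count gives 40210 − 9 + 11 = 40212 true annual layers.
Extension rate ≈ 17279.0 / 40212 = 0.430 mm per year.

0.430 mm per year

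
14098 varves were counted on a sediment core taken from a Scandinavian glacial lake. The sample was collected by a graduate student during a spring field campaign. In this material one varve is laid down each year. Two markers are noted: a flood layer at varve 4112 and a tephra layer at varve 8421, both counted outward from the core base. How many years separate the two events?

8421 − 4112 = 4309 varves lie between the two events.
One varve per year makes the interval 4309 years.

4309 years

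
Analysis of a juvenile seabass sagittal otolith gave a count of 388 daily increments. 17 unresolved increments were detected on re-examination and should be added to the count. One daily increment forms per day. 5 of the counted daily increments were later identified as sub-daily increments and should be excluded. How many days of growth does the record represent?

Adjusted count: 388 − 5 + 17 = 400 daily increments.
One daily increment per day makes the duration 400 days.

400 days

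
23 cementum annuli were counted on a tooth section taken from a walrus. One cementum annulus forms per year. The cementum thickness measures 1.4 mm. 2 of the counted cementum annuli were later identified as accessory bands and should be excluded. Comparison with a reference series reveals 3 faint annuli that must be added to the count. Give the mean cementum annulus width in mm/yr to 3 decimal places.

Correcting the raw count gives 23 − 2 + 3 = 24 true cementum annuli.
1.4 mm over 24 years gives 1.4 / 24 ≈ 0.058 mm/yr.

0.058 mm/yr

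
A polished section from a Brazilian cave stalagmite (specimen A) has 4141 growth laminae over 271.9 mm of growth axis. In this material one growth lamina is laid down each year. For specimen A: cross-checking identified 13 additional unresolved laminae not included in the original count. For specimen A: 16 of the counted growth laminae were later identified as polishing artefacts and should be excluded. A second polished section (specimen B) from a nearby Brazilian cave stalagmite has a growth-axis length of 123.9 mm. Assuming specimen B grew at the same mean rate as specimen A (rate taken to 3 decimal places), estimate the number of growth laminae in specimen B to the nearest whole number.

1877 growth laminae

Specimen A: adjusted count: 4141 − 16 + 13 = 4138 growth laminae.
A: 271.9 mm over 4138 years gives 271.9 / 4138 ≈ 0.066 mm/year.
Specimen B: 123.9 mm / 0.066 mm per year = 1877.27 years ≈ 1877 growth laminae.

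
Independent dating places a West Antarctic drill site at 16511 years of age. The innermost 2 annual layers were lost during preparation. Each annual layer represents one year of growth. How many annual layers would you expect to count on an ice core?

Expected annual layers over 16511 years: 16511.
Subtracting the 2 annual layers not captured gives 16511 − 2 = 16509 annual layers in the record.

16509 annual layers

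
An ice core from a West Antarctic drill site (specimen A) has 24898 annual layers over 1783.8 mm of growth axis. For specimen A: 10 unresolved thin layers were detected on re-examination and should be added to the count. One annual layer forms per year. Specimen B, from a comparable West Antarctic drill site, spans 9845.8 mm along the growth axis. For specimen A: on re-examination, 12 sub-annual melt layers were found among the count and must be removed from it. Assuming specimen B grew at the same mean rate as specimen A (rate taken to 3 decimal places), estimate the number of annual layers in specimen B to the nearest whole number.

Specimen A: adjusted count: 24898 − 12 + 10 = 24896 annual layers.
A: 1783.8 mm over 24896 years gives 1783.8 / 24896 ≈ 0.072 mm/year.
For B, 9845.8 / 0.072 = 136747.22 years ≈ 136747 annual layers.

136747 annual layers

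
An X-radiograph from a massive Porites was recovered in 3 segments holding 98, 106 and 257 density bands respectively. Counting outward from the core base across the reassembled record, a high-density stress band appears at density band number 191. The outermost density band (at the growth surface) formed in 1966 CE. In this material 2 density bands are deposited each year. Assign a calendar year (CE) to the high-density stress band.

Total density bands = 98 + 106 + 257 = 461.
Between density band 191 and the growth surface there are 461 − 191 = 270 density bands.
Dividing by 2 density bands per year: 270 / 2 = 135 years.
1966 − 135 = 1831 CE.

1831 CE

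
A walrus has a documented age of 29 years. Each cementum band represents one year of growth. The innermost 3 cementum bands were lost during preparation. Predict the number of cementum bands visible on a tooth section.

At one cementum band per year, 29 years correspond to 29 cementum bands.
29 − 3 missed = 26 cementum bands expected in the prepared section.

26 cementum bands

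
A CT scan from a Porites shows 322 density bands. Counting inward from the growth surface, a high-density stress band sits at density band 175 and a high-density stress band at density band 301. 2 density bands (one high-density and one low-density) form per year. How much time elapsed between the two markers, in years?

63 years

Separation: 301 − 175 = 126 density bands.
Dividing by 2 density bands per year: 126 / 2 = 63 years.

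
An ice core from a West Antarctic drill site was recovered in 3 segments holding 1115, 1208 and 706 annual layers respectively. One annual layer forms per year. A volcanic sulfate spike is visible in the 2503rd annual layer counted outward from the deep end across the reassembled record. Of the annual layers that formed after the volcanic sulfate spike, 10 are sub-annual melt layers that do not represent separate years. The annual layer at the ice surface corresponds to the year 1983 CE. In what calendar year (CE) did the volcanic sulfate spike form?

1467 CE

Total annual layers = 1115 + 1208 + 706 = 3029.
The volcanic sulfate spike sits at annual layer 2503 from the deep end, so 3029 − 2503 = 526 annual layers formed after it.
Excluding 10 false annual layers: 526 − 10 = 516.
Counting back 516 years from 1983 CE places the volcanic sulfate spike in 1983 − 516 = 1467 CE.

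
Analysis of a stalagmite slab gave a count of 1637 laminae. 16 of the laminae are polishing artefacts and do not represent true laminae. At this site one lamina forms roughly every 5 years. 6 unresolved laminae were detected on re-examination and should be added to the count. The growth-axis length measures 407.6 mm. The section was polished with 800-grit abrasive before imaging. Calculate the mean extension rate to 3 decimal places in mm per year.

0.050 mm per year

Adjusted count: 1637 − 16 + 6 = 1627 laminae.
Multiplying by 5 years per lamina: 1627 × 5 = 8135 years.
407.6 mm over 8135 years gives 407.6 / 8135 ≈ 0.050 mm per year.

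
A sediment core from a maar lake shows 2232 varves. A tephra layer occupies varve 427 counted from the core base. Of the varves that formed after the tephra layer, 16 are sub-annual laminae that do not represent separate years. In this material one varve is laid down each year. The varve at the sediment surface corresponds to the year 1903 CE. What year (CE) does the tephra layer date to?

114 CE

The tephra layer sits at varve 427 from the core base, so 2232 − 427 = 1805 varves formed after it.
1805 − 16 false = 1789 true varves after the tephra layer.
The varve at the sediment surface is 1903 CE, so the tephra layer dates to 1903 − 1789 = 114 CE.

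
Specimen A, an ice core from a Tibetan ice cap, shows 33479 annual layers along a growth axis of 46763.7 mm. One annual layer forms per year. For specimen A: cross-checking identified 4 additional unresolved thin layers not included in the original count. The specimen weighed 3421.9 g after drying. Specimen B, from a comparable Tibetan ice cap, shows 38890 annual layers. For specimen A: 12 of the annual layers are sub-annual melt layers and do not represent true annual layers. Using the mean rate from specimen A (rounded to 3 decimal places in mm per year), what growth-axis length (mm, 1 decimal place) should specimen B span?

Specimen A: adjusted count: 33479 − 12 + 4 = 33471 annual layers.
A: 46763.7 mm over 33471 years gives 46763.7 / 33471 ≈ 1.397 mm/yr.
For B, 1.397 mm/year × 38890 years = 54329.3 mm.

54329.3 mm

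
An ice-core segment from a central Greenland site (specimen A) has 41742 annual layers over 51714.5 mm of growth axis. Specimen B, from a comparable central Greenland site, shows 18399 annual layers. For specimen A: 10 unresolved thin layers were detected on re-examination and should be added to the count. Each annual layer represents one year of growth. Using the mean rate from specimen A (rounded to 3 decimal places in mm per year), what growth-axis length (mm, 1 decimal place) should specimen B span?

Specimen A: adjusted count: 41742 + 10 = 41752 annual layers.
A: 51714.5 mm over 41752 years gives 51714.5 / 41752 ≈ 1.239 mm/year.
For B, 1.239 mm/year × 18399 years = 22796.4 mm.

22796.4 mm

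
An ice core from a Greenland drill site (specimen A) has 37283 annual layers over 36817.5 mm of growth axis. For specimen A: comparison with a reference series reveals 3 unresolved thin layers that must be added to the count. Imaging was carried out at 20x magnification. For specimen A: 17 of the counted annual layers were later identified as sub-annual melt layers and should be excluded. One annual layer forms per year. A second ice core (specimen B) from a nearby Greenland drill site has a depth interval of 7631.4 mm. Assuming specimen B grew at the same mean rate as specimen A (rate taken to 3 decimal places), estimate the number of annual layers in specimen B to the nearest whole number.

Specimen A: true annual layer count = 37283 − 17 + 3 = 37269.
A: Extension rate ≈ 36817.5 / 37269 = 0.988 mm/yr.
For B, 7631.4 / 0.988 = 7724.09 years ≈ 7724 annual layers.

7724 annual layers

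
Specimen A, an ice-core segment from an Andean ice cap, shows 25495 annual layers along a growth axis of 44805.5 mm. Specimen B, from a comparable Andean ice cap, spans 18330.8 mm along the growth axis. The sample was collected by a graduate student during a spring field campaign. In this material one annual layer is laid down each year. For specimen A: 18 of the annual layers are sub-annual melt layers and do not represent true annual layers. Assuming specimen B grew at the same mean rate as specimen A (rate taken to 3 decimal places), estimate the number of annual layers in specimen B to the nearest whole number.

Specimen A: adjusted count: 25495 − 18 = 25477 annual layers.
A: 44805.5 mm over 25477 years gives 44805.5 / 25477 ≈ 1.759 mm/year.
For B, 18330.8 / 1.759 = 10421.15 years ≈ 10421 annual layers.

10421 annual layers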